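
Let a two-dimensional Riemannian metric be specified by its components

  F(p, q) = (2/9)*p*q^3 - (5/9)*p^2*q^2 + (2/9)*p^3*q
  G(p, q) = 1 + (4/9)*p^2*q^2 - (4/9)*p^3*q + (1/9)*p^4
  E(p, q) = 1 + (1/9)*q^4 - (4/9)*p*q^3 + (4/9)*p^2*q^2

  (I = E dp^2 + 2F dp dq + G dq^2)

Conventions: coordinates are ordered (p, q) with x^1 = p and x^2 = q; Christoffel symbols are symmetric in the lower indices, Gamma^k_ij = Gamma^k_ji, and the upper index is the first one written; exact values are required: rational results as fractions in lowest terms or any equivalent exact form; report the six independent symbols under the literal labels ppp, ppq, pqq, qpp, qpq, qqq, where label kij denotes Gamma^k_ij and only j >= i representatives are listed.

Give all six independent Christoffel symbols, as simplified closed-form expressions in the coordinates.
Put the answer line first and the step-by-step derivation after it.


Answer: Gamma_ppp = (4*p*q^2 - 2*q^3)/(p^4 - 4*p^3*q + 8*p^2*q^2 - 4*p*q^3 + q^4 + 9), Gamma_ppq = (4*p^2*q - 6*p*q^2 + 2*q^3)/(p^4 - 4*p^3*q + 8*p^2*q^2 - 4*p*q^3 + q^4 + 9), Gamma_pqq = (-4*p^2*q + 2*p*q^2)/(p^4 - 4*p^3*q + 8*p^2*q^2 - 4*p*q^3 + q^4 + 9), Gamma_qpp = (2*p^2*q - 4*p*q^2)/(p^4 - 4*p^3*q + 8*p^2*q^2 - 4*p*q^3 + q^4 + 9), Gamma_qpq = (2*p^3 - 6*p^2*q + 4*p*q^2)/(p^4 - 4*p^3*q + 8*p^2*q^2 - 4*p*q^3 + q^4 + 9), Gamma_qqq = (-2*p^3 + 4*p^2*q)/(p^4 - 4*p^3*q + 8*p^2*q^2 - 4*p*q^3 + q^4 + 9)

E = 1 + (1/9)*q^4 - (4/9)*p*q^3 + (4/9)*p^2*q^2; F = (2/9)*p*q^3 - (5/9)*p^2*q^2 + (2/9)*p^3*q; G = 1 + (4/9)*p^2*q^2 - (4/9)*p^3*q + (1/9)*p^4
Gamma^k_ij = (1/2) g^{kl} (d_i g_jl + d_j g_il - d_l g_ij), with g^inv = (1/(EG-F^2)) [[G, -F], [-F, E]]
first partials: E_p = -(4/9)*q^3 + (8/9)*p*q^2, E_q = (4/9)*q^3 - (4/3)*p*q^2 + (8/9)*p^2*q, F_p = (2/9)*q^3 - (10/9)*p*q^2 + (2/3)*p^2*q, F_q = (2/3)*p*q^2 - (10/9)*p^2*q + (2/9)*p^3, G_p = (8/9)*p*q^2 - (4/3)*p^2*q + (4/9)*p^3, G_q = (8/9)*p^2*q - (4/9)*p^3
D = EG - F^2 = 1 + (1/9)*q^4 - (4/9)*p*q^3 + (8/9)*p^2*q^2 - (4/9)*p^3*q + (1/9)*p^4
expanded: Gamma^p_pp = (G E_p - 2F F_p + F E_q)/(2D), Gamma^p_pq = (G E_q - F G_p)/(2D), Gamma^p_qq = (2G F_q - G G_p - F G_q)/(2D), Gamma^q_pp = (2E F_p - E E_q - F E_p)/(2D), Gamma^q_pq = (E G_p - F E_q)/(2D), Gamma^q_qq = (E G_q - 2F F_q + F G_p)/(2D); substitute and cancel common factors


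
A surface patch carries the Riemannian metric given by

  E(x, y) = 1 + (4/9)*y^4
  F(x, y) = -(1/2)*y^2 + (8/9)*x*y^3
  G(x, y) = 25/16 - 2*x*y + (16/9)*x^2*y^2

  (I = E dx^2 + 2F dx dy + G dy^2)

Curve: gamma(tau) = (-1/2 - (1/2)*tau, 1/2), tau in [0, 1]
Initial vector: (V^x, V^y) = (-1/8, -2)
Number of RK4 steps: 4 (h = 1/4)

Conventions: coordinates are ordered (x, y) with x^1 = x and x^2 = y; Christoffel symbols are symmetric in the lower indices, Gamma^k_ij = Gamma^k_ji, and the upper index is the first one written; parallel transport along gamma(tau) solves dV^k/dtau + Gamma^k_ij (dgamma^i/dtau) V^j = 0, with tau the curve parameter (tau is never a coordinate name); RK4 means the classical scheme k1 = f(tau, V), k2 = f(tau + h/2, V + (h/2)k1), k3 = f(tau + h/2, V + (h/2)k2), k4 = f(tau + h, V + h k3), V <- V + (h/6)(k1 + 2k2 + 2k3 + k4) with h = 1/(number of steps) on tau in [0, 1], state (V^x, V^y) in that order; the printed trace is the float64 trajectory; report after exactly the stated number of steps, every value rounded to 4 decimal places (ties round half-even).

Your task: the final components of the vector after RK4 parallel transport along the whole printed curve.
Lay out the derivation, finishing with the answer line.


gamma'(tau) = (-1/2, 0); f(tau, V)^k = -Gamma^k_ij(gamma(tau)) gamma'^i(tau) V^j; h = 1/4; intermediate values shown to 6 dp
curve data and Christoffel symbols at the stage parameters:
  tau = 0.000000: gamma = (-0.500000, 0.500000), gamma' = (-0.500000, 0.000000); Gamma_xxx = 0.000000, Gamma_xxy = 0.050473, Gamma_xyy = -0.050473, Gamma_yxx = 0.000000, Gamma_yxy = -0.328076, Gamma_yyy = 0.328076
  tau = 0.125000: gamma = (-0.562500, 0.500000), gamma' = (-0.500000, 0.000000); Gamma_xxx = 0.000000, Gamma_xxy = 0.048448, Gamma_xyy = -0.054504, Gamma_yxx = 0.000000, Gamma_yxy = -0.327025, Gamma_yyy = 0.367903
  tau = 0.250000: gamma = (-0.625000, 0.500000), gamma' = (-0.500000, 0.000000); Gamma_xxx = 0.000000, Gamma_xxy = 0.046512, Gamma_xyy = -0.058140, Gamma_yxx = 0.000000, Gamma_yxy = -0.325581, Gamma_yyy = 0.406977
  tau = 0.375000: gamma = (-0.687500, 0.500000), gamma' = (-0.500000, 0.000000); Gamma_xxx = 0.000000, Gamma_xxy = 0.044662, Gamma_xyy = -0.061410, Gamma_yxx = 0.000000, Gamma_yxy = -0.323796, Gamma_yyy = 0.445220
  tau = 0.500000: gamma = (-0.750000, 0.500000), gamma' = (-0.500000, 0.000000); Gamma_xxx = 0.000000, Gamma_xxy = 0.042895, Gamma_xyy = -0.064343, Gamma_yxx = 0.000000, Gamma_yxy = -0.321716, Gamma_yyy = 0.482574
  tau = 0.625000: gamma = (-0.812500, 0.500000), gamma' = (-0.500000, 0.000000); Gamma_xxx = 0.000000, Gamma_xxy = 0.041211, Gamma_xyy = -0.066967, Gamma_yxx = 0.000000, Gamma_yxy = -0.319382, Gamma_yyy = 0.518995
  tau = 0.750000: gamma = (-0.875000, 0.500000), gamma' = (-0.500000, 0.000000); Gamma_xxx = 0.000000, Gamma_xxy = 0.039604, Gamma_xyy = -0.069307, Gamma_yxx = 0.000000, Gamma_yxy = -0.316832, Gamma_yyy = 0.554455
  tau = 0.875000: gamma = (-0.937500, 0.500000), gamma' = (-0.500000, 0.000000); Gamma_xxx = 0.000000, Gamma_xxy = 0.038073, Gamma_xyy = -0.071386, Gamma_yxx = 0.000000, Gamma_yxy = -0.314099, Gamma_yyy = 0.588935
  tau = 1.000000: gamma = (-1.000000, 0.500000), gamma' = (-0.500000, 0.000000); Gamma_xxx = 0.000000, Gamma_xxy = 0.036613, Gamma_xyy = -0.073227, Gamma_yxx = 0.000000, Gamma_yxy = -0.311213, Gamma_yyy = 0.622426
step 0: V^x = -0.1250, V^y = -2.0000
step 1: k1 = (-0.050473, 0.328076), k2 = (-0.047455, 0.320319), k3 = (-0.047478, 0.320478), k4 = (-0.044648, 0.312539); V <- V + (h/6)(k1 + 2k2 + 2k3 + k4): V^x = -0.1369, V^y = -1.9199
step 2: k1 = (-0.044649, 0.312543), k2 = (-0.042001, 0.304504), k3 = (-0.042023, 0.304667), k4 = (-0.039544, 0.296580); V <- V + (h/6)(k1 + 2k2 + 2k3 + k4): V^x = -0.1474, V^y = -1.8438
step 3: k1 = (-0.039545, 0.296584), k2 = (-0.037227, 0.288512), k3 = (-0.037248, 0.288673), k4 = (-0.035081, 0.280649); V <- V + (h/6)(k1 + 2k2 + 2k3 + k4): V^x = -0.1567, V^y = -1.7716
step 4: k1 = (-0.035081, 0.280652), k2 = (-0.033057, 0.272721), k3 = (-0.033076, 0.272877), k4 = (-0.031183, 0.265059); V <- V + (h/6)(k1 + 2k2 + 2k3 + k4): V^x = -0.1650, V^y = -1.7034

Answer: V^x = -0.1650, V^y = -1.7034


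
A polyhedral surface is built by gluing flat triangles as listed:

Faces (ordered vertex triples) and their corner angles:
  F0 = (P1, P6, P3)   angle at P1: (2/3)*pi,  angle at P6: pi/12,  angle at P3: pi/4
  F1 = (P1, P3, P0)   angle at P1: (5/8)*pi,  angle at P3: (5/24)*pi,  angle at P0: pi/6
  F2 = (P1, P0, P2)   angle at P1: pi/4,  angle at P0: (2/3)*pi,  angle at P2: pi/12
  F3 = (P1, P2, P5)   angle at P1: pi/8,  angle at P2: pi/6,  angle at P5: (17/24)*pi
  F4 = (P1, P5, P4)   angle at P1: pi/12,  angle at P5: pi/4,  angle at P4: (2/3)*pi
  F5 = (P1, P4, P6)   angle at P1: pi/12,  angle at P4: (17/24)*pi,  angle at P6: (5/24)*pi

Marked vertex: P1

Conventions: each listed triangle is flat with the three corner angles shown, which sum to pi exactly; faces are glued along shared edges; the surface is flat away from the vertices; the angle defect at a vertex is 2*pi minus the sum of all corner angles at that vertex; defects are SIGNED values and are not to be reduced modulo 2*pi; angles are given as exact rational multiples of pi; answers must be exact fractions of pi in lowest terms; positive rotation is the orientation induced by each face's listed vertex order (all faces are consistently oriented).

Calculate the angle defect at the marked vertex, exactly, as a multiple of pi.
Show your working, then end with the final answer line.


Sum of corner angles at P1: (11/6)*pi
defect = 2*pi - (11/6)*pi

Answer: defect(P1) = pi/6


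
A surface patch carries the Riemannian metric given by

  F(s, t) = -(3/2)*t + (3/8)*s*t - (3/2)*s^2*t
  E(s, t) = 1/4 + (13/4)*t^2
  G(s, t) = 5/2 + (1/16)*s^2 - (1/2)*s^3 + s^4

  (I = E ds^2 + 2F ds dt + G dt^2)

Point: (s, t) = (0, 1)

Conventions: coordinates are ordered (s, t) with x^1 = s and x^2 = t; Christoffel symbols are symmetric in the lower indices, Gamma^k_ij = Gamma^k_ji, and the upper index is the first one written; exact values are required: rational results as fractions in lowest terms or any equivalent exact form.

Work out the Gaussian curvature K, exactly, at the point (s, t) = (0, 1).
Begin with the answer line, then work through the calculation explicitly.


Answer: K = 27/1352

E = 7/2, F = -3/2, G = 5/2, EG - F^2 = 13/2 at the point
E_s = 0, E_t = 13/2, F_s = 3/8, F_t = -3/2, G_s = 0, G_t = 0
E_tt = 13/2, F_st = 3/8, G_ss = 1/8
The intrinsic route: Brioschi's K = (det M1 - det M2)/(EG - F^2)^2.
M1 = [[-E_tt/2 + F_st - G_ss/2, E_s/2, F_s - E_t/2], [F_t - G_s/2, E, F], [G_t/2, F, G]] = [[-47/16, 0, -23/8], [-3/2, 7/2, -3/2], [0, -3/2, 5/2]]; det M1 = -409/16
M2 = [[0, E_t/2, G_s/2], [E_t/2, E, F], [G_s/2, F, G]] = [[0, 13/4, 0], [13/4, 7/2, -3/2], [0, -3/2, 5/2]]; det M2 = -845/32
det M1 - det M2 = 27/32; K = 27/32 / (13/2)^2 = 27/1352


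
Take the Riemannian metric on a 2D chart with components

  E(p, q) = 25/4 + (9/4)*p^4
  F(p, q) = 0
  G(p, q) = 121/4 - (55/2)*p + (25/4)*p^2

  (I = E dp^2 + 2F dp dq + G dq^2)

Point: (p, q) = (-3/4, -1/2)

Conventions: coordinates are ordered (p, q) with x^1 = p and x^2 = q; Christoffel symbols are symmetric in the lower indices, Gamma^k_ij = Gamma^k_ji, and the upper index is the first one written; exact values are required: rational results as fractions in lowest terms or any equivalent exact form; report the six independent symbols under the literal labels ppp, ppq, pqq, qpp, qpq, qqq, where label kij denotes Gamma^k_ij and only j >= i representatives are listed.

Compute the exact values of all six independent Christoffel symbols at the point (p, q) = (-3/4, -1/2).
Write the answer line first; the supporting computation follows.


Answer: Gamma_ppp = -1944/7129, Gamma_ppq = 0, Gamma_pqq = 18880/7129, Gamma_qpp = 0, Gamma_qpq = -20/59, Gamma_qqq = 0

E = 7129/1024, F = 0, G = 3481/64 at the point
E_p = -243/64, E_q = 0, F_p = 0, F_q = 0, G_p = -295/8, G_q = 0
EG - F^2 = 24816049/65536;  g^inv = (65536/24816049) * [[3481/64, 0], [0, 7129/1024]]
first-kind symbols [ij,l] = (1/2)(d_i g_jl + d_j g_il - d_l g_ij): [pp,p] = E_p/2 = -243/128, [pp,q] = F_p - E_q/2 = 0, [pq,p] = E_q/2 = 0, [pq,q] = G_p/2 = -295/16, [qq,p] = F_q - G_p/2 = 295/16, [qq,q] = G_q/2 = 0
Gamma^p_ij = (G*[ij,p] - F*[ij,q])/(EG - F^2), Gamma^q_ij = (E*[ij,q] - F*[ij,p])/(EG - F^2)


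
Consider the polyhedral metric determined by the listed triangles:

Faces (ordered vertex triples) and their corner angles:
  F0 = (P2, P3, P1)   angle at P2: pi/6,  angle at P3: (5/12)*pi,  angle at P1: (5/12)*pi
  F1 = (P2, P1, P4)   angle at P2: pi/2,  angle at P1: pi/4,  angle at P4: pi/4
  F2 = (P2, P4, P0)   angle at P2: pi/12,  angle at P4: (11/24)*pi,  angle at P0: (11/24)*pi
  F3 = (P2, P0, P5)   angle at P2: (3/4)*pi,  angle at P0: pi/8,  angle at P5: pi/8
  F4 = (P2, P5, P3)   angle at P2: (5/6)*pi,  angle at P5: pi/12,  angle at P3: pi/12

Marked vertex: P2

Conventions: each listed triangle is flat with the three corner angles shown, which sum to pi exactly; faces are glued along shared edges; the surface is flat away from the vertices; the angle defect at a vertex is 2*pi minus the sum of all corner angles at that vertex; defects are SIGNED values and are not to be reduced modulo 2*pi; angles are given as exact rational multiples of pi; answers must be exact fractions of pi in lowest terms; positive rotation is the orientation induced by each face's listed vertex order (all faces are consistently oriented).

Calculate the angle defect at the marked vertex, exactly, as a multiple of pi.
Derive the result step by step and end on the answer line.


Sum of corner angles at P2: (7/3)*pi
defect = 2*pi - (7/3)*pi

Answer: defect(P2) = -pi/3


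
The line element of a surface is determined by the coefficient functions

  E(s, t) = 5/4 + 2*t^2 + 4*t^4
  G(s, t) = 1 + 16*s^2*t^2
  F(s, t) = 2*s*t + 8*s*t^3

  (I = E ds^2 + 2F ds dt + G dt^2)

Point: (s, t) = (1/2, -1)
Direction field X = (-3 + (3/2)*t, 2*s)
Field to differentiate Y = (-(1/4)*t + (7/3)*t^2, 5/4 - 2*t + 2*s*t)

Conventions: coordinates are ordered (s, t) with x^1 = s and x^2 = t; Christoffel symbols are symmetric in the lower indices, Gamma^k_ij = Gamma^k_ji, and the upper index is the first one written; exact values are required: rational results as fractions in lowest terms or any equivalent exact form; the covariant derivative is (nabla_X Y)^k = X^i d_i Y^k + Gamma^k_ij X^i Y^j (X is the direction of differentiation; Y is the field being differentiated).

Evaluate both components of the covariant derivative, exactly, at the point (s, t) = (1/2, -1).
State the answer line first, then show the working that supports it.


Answer: (nabla_X Y)^s = 301/108, (nabla_X Y)^t = 248/135

E = 29/4, F = -5, G = 5 at the point
E_s = 0, E_t = -20, F_s = -10, F_t = 13, G_s = 16, G_t = -8
EG - F^2 = 45/4;  g^inv = (4/45) * [[5, 5], [5, 29/4]]
first-kind symbols [ij,l] = (1/2)(d_i g_jl + d_j g_il - d_l g_ij): [ss,s] = E_s/2 = 0, [ss,t] = F_s - E_t/2 = 0, [st,s] = E_t/2 = -10, [st,t] = G_s/2 = 8, [tt,s] = F_t - G_s/2 = 5, [tt,t] = G_t/2 = -4
Gamma^s_ij = (G*[ij,s] - F*[ij,t])/(EG - F^2), Gamma^t_ij = (E*[ij,t] - F*[ij,s])/(EG - F^2)
Gamma_sss = 0, Gamma_sst = -8/9, Gamma_stt = 4/9, Gamma_tss = 0, Gamma_tst = 32/45, Gamma_ttt = -16/45
X = (-9/2, 1), Y = (31/12, 9/4) at the point


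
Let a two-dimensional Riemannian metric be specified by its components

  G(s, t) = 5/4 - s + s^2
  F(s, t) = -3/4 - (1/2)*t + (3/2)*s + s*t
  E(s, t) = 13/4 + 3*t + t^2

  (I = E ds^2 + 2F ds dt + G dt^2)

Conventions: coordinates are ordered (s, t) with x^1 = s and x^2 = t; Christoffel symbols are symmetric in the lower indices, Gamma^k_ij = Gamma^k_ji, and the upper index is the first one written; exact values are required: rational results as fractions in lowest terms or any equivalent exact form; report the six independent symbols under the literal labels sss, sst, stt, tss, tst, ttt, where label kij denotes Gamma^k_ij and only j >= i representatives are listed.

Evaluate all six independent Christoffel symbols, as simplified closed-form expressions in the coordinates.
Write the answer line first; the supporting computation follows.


Answer: Gamma_sss = 0, Gamma_sst = (2*t + 3)/(2*s^2 - 2*s + 2*t^2 + 6*t + 7), Gamma_stt = 0, Gamma_tss = 0, Gamma_tst = (2*s - 1)/(2*s^2 - 2*s + 2*t^2 + 6*t + 7), Gamma_ttt = 0

E = 13/4 + 3*t + t^2; F = -3/4 - (1/2)*t + (3/2)*s + s*t; G = 5/4 - s + s^2
Gamma^k_ij = (1/2) g^{kl} (d_i g_jl + d_j g_il - d_l g_ij), with g^inv = (1/(EG-F^2)) [[G, -F], [-F, E]]
first partials: E_s = 0, E_t = 3 + 2*t, F_s = 3/2 + t, F_t = -1/2 + s, G_s = -1 + 2*s, G_t = 0
D = EG - F^2 = 7/2 + 3*t - s + t^2 + s^2
expanded: Gamma^s_ss = (G E_s - 2F F_s + F E_t)/(2D), Gamma^s_st = (G E_t - F G_s)/(2D), Gamma^s_tt = (2G F_t - G G_s - F G_t)/(2D), Gamma^t_ss = (2E F_s - E E_t - F E_s)/(2D), Gamma^t_st = (E G_s - F E_t)/(2D), Gamma^t_tt = (E G_t - 2F F_t + F G_s)/(2D); substitute and cancel common factors


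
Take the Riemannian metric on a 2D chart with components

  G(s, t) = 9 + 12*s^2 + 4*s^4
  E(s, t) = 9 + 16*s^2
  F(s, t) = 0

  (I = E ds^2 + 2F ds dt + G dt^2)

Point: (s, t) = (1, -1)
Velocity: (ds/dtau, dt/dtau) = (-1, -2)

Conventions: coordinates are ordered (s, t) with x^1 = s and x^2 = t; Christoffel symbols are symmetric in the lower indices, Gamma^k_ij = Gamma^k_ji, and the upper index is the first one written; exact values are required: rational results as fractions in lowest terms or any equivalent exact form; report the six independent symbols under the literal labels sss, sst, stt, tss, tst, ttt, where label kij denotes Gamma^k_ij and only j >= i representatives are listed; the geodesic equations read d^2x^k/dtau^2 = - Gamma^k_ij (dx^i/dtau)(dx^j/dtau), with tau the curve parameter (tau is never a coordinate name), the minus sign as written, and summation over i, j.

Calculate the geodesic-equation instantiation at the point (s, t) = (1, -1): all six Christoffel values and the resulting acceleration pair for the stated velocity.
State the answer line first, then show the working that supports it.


Answer: Gamma_sss = 16/25, Gamma_sst = 0, Gamma_stt = -4/5, Gamma_tss = 0, Gamma_tst = 4/5, Gamma_ttt = 0; accelerations (d^2s/dtau^2, d^2t/dtau^2) = (64/25, -16/5)

E = 25, F = 0, G = 25 at the point
E_s = 32, E_t = 0, F_s = 0, F_t = 0, G_s = 40, G_t = 0
EG - F^2 = 625;  g^inv = (1/625) * [[25, 0], [0, 25]]
first-kind symbols [ij,l] = (1/2)(d_i g_jl + d_j g_il - d_l g_ij): [ss,s] = E_s/2 = 16, [ss,t] = F_s - E_t/2 = 0, [st,s] = E_t/2 = 0, [st,t] = G_s/2 = 20, [tt,s] = F_t - G_s/2 = -20, [tt,t] = G_t/2 = 0
Gamma^s_ij = (G*[ij,s] - F*[ij,t])/(EG - F^2), Gamma^t_ij = (E*[ij,t] - F*[ij,s])/(EG - F^2)
Gamma_sss = 16/25, Gamma_sst = 0, Gamma_stt = -4/5, Gamma_tss = 0, Gamma_tst = 4/5, Gamma_ttt = 0
d^2s/dtau^2 = -(Gamma_sss*(-1)^2 + 2*Gamma_sst*(-1)*(-2) + Gamma_stt*(-2)^2) = 64/25
d^2t/dtau^2 = -(Gamma_tss*(-1)^2 + 2*Gamma_tst*(-1)*(-2) + Gamma_ttt*(-2)^2) = -16/5


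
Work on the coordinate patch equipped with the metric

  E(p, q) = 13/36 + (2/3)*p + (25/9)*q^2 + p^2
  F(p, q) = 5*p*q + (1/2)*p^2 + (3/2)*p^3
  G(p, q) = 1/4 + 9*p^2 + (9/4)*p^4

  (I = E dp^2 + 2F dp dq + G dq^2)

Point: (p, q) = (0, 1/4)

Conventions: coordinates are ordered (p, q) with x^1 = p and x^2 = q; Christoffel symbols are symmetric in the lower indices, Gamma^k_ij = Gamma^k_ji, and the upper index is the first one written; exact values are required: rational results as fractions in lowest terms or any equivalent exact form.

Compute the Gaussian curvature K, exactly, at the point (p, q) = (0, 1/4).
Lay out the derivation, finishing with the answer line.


E = 77/144, F = 0, G = 1/4, EG - F^2 = 77/576 at the point
E_p = 2/3, E_q = 25/18, F_p = 5/4, F_q = 0, G_p = 0, G_q = 0
E_qq = 50/9, F_pq = 5, G_pp = 18
By Brioschi, K is (det M1 - det M2) divided by (EG - F^2) squared.
M1 = [[-E_qq/2 + F_pq - G_pp/2, E_p/2, F_p - E_q/2], [F_q - G_p/2, E, F], [G_q/2, F, G]] = [[-61/9, 1/3, 5/9], [0, 77/144, 0], [0, 0, 1/4]]; det M1 = -4697/5184
M2 = [[0, E_q/2, G_p/2], [E_q/2, E, F], [G_p/2, F, G]] = [[0, 25/36, 0], [25/36, 77/144, 0], [0, 0, 1/4]]; det M2 = -625/5184
det M1 - det M2 = -509/648; K = -509/648 / (77/576)^2 = -260608/5929

Answer: K = -260608/5929


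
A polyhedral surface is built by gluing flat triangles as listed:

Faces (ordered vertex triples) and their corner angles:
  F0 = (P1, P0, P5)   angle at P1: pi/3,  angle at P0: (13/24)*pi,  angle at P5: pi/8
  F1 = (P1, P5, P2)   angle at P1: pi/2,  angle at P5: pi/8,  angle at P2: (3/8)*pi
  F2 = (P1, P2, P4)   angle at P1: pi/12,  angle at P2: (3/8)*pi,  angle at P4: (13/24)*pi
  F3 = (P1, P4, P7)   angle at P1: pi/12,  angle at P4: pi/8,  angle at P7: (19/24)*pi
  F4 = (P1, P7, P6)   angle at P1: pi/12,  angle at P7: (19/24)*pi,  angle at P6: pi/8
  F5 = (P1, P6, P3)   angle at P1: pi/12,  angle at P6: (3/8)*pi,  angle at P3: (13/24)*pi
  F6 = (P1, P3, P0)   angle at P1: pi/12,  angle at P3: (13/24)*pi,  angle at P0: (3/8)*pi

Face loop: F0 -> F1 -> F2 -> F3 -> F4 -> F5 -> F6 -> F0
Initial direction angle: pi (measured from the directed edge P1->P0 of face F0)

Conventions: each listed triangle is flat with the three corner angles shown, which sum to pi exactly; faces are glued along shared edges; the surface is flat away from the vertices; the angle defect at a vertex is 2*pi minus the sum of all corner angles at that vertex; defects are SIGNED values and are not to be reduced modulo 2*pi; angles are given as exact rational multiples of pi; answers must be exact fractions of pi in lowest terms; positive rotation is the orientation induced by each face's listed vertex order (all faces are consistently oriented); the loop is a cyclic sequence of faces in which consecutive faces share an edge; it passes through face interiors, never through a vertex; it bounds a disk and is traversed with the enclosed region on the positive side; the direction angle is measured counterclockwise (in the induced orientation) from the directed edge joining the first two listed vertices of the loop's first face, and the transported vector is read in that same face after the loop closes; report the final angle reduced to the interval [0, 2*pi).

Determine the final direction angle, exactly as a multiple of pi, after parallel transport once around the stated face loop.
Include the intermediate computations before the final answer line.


enclosed vertex P1: corner angles sum to (5/4)*pi, defect = 2*pi - (5/4)*pi = (3/4)*pi
the final direction is the initial angle plus the enclosed defects, taken mod 2*pi in the induced orientation
final angle = pi + (3/4)*pi = (7/4)*pi (mod 2*pi)

Answer: final direction angle = (7/4)*pi


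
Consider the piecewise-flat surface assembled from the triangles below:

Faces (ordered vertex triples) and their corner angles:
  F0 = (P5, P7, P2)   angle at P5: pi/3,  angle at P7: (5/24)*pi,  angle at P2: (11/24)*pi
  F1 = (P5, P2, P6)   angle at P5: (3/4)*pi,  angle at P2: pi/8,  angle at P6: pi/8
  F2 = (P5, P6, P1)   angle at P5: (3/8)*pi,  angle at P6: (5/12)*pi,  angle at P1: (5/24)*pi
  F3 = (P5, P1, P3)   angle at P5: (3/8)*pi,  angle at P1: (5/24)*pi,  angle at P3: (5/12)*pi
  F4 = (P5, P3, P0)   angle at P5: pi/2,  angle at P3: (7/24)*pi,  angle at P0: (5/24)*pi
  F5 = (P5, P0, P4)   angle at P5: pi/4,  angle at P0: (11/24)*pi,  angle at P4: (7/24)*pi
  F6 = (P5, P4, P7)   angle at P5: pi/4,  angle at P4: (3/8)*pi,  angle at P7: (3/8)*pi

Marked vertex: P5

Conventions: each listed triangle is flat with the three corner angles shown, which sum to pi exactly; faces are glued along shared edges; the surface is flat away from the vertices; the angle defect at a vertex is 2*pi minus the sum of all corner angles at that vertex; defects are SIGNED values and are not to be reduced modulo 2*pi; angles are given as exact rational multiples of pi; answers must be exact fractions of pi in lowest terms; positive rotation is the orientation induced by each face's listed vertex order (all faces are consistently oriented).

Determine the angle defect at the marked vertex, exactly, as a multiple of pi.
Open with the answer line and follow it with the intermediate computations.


Answer: defect(P5) = (-5/6)*pi

Sum of corner angles at P5: (17/6)*pi
defect = 2*pi - (17/6)*pi


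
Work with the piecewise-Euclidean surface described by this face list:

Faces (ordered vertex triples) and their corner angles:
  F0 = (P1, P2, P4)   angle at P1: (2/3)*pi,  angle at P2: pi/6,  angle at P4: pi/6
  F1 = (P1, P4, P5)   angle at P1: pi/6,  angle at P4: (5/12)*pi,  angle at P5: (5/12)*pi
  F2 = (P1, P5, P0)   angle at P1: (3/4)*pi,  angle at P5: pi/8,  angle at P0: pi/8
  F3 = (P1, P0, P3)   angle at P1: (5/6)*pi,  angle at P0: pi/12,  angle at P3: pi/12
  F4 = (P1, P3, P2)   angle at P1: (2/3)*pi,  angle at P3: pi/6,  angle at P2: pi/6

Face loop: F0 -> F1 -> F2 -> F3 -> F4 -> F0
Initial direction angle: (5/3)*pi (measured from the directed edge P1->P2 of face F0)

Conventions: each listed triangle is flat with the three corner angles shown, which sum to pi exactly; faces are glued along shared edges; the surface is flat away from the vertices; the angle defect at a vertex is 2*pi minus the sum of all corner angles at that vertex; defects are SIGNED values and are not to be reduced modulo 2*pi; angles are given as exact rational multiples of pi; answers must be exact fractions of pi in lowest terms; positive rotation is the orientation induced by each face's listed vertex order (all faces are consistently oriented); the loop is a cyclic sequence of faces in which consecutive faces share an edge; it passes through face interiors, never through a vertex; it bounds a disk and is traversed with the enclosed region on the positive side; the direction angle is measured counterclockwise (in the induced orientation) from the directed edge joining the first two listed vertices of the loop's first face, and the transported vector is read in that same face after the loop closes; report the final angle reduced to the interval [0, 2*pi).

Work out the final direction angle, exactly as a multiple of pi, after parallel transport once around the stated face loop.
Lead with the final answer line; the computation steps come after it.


Answer: final direction angle = (7/12)*pi

enclosed vertex P1: corner angles sum to (37/12)*pi, defect = 2*pi - (37/12)*pi = (-13/12)*pi
transport around the loop rotates by the sum of enclosed defects; add to the initial angle mod 2*pi
final angle = (5/3)*pi - (13/12)*pi = (7/12)*pi (mod 2*pi)


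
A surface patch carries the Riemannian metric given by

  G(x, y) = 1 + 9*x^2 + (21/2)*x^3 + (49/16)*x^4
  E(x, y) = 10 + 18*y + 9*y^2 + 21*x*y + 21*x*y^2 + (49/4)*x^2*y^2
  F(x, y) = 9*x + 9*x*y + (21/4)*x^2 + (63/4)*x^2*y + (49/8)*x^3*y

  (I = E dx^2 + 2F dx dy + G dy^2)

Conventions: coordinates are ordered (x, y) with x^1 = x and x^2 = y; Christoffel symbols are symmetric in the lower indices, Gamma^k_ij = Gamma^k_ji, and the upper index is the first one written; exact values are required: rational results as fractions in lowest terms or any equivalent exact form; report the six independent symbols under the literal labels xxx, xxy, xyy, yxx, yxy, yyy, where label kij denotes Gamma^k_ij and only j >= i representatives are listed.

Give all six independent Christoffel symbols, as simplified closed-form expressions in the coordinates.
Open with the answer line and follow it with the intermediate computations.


Answer: Gamma_xxx = (196*x*y^2 + 168*y^2 + 168*y)/(49*x^4 + 168*x^3 + 196*x^2*y^2 + 144*x^2 + 336*x*y^2 + 336*x*y + 144*y^2 + 288*y + 160), Gamma_xxy = (196*x^2*y + 336*x*y + 168*x + 144*y + 144)/(49*x^4 + 168*x^3 + 196*x^2*y^2 + 144*x^2 + 336*x*y^2 + 336*x*y + 144*y^2 + 288*y + 160), Gamma_xyy = 0, Gamma_yxx = (98*x^2*y + 168*x*y)/(49*x^4 + 168*x^3 + 196*x^2*y^2 + 144*x^2 + 336*x*y^2 + 336*x*y + 144*y^2 + 288*y + 160), Gamma_yxy = (98*x^3 + 252*x^2 + 144*x)/(49*x^4 + 168*x^3 + 196*x^2*y^2 + 144*x^2 + 336*x*y^2 + 336*x*y + 144*y^2 + 288*y + 160), Gamma_yyy = 0

E = 10 + 18*y + 9*y^2 + 21*x*y + 21*x*y^2 + (49/4)*x^2*y^2; F = 9*x + 9*x*y + (21/4)*x^2 + (63/4)*x^2*y + (49/8)*x^3*y; G = 1 + 9*x^2 + (21/2)*x^3 + (49/16)*x^4
Gamma^k_ij = (1/2) g^{kl} (d_i g_jl + d_j g_il - d_l g_ij), with g^inv = (1/(EG-F^2)) [[G, -F], [-F, E]]
first partials: E_x = 21*y + 21*y^2 + (49/2)*x*y^2, E_y = 18 + 18*y + 21*x + 42*x*y + (49/2)*x^2*y, F_x = 9 + 9*y + (21/2)*x + (63/2)*x*y + (147/8)*x^2*y, F_y = 9*x + (63/4)*x^2 + (49/8)*x^3, G_x = 18*x + (63/2)*x^2 + (49/4)*x^3, G_y = 0
D = EG - F^2 = 10 + 18*y + 9*y^2 + 21*x*y + 9*x^2 + 21*x*y^2 + (21/2)*x^3 + (49/4)*x^2*y^2 + (49/16)*x^4
expanded: Gamma^x_xx = (G E_x - 2F F_x + F E_y)/(2D), Gamma^x_xy = (G E_y - F G_x)/(2D), Gamma^x_yy = (2G F_y - G G_x - F G_y)/(2D), Gamma^y_xx = (2E F_x - E E_y - F E_x)/(2D), Gamma^y_xy = (E G_x - F E_y)/(2D), Gamma^y_yy = (E G_y - 2F F_y + F G_x)/(2D); substitute and cancel common factors


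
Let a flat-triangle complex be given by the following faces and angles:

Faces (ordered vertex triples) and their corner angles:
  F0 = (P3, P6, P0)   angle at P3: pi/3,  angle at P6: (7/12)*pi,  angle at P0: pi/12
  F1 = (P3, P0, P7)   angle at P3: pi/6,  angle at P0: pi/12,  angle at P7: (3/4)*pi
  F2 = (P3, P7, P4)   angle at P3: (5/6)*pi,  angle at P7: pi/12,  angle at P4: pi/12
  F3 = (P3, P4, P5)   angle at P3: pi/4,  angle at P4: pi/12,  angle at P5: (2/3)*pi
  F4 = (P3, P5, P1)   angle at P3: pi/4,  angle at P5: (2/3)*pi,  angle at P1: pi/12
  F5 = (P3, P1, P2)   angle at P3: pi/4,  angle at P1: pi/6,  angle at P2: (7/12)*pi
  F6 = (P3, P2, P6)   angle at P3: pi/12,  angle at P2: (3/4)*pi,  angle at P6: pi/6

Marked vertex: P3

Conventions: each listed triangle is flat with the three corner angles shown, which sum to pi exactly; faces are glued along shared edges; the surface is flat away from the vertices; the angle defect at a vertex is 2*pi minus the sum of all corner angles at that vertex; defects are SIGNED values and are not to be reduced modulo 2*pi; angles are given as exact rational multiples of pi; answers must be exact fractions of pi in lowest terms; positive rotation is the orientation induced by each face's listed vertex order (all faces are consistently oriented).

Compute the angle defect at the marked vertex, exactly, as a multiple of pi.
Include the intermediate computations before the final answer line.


Sum of corner angles at P3: (13/6)*pi
defect = 2*pi - (13/6)*pi

Answer: defect(P3) = -pi/6


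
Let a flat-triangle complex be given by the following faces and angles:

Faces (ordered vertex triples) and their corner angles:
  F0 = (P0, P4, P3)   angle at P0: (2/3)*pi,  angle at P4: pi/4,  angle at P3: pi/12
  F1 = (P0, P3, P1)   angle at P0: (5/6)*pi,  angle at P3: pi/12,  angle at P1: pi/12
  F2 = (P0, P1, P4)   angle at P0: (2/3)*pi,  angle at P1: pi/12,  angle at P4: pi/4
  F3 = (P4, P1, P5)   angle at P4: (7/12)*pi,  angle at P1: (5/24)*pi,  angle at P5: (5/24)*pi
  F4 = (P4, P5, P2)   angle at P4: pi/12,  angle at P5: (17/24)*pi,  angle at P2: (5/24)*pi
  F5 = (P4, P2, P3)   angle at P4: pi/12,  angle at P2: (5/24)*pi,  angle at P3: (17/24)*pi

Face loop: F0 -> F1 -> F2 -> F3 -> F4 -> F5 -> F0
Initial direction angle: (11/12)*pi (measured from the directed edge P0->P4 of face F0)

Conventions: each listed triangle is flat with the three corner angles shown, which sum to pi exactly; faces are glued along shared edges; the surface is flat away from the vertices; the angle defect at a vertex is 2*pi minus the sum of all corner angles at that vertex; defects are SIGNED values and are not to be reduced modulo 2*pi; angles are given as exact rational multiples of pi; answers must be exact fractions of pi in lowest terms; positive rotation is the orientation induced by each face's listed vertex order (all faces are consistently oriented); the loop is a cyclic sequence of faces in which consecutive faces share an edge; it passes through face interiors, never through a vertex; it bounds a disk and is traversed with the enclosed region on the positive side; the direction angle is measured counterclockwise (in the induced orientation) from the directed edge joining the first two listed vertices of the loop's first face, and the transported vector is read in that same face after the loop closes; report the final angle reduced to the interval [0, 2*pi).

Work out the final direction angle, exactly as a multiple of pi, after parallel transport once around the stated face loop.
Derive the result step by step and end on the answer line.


enclosed vertex P0: corner angles sum to (13/6)*pi, defect = 2*pi - (13/6)*pi = -pi/6
enclosed vertex P4: corner angles sum to (5/4)*pi, defect = 2*pi - (5/4)*pi = (3/4)*pi
the final direction is the initial angle plus the enclosed defects, taken mod 2*pi in the induced orientation
final angle = (11/12)*pi + (7/12)*pi = (3/2)*pi (mod 2*pi)

Answer: final direction angle = (3/2)*pi


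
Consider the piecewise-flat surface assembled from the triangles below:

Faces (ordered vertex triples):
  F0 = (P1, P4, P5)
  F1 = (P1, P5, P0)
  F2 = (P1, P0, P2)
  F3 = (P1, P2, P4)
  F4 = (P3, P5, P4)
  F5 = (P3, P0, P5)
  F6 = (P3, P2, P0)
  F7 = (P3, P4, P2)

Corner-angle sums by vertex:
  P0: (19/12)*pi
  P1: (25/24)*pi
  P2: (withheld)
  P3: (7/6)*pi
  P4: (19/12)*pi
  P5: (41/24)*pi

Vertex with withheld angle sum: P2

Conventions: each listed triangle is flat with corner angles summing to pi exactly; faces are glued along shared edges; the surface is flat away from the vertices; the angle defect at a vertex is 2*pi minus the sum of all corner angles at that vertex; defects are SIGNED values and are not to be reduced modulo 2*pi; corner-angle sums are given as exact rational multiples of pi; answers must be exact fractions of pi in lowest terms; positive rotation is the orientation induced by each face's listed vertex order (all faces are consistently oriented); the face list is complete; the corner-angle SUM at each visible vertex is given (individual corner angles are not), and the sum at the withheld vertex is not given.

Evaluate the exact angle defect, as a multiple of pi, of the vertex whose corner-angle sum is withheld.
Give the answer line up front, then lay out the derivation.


Answer: defect(P2) = (13/12)*pi

V = 6, E = 12, F = 8; chi = V - E + F = 2
Gauss-Bonnet: total defect = 2*pi*chi = 4*pi; visible defects sum to (35/12)*pi


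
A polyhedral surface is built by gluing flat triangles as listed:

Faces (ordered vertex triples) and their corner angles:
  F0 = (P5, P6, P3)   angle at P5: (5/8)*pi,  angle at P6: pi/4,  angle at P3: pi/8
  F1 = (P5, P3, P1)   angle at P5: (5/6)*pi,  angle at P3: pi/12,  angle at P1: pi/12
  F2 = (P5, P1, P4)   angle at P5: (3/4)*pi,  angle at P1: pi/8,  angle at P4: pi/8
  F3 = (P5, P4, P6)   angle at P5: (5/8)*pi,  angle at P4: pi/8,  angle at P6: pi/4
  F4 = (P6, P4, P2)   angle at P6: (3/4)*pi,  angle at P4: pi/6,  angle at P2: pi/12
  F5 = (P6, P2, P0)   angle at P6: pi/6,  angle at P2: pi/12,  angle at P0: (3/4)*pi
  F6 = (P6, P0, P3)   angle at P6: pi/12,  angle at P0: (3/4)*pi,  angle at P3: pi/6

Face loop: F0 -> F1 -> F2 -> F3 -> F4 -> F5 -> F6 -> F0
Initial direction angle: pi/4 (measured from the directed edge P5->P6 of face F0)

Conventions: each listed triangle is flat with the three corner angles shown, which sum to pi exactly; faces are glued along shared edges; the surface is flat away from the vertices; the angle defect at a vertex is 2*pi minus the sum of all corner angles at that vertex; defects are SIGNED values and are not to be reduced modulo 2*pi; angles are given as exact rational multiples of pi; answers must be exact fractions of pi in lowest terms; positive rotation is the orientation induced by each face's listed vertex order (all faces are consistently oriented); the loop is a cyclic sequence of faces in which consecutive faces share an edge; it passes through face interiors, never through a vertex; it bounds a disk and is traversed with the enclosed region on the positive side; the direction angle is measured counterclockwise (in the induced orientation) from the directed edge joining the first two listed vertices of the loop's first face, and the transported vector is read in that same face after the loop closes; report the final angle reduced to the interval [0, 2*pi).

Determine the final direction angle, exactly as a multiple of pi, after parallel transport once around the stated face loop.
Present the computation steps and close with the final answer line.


enclosed vertex P5: corner angles sum to (17/6)*pi, defect = 2*pi - (17/6)*pi = (-5/6)*pi
enclosed vertex P6: corner angles sum to (3/2)*pi, defect = 2*pi - (3/2)*pi = pi/2
the rotation equals the total enclosed defect, so the final angle is initial + defects (mod 2*pi)
final angle = pi/4 - pi/3 = (23/12)*pi (mod 2*pi)

Answer: final direction angle = (23/12)*pi


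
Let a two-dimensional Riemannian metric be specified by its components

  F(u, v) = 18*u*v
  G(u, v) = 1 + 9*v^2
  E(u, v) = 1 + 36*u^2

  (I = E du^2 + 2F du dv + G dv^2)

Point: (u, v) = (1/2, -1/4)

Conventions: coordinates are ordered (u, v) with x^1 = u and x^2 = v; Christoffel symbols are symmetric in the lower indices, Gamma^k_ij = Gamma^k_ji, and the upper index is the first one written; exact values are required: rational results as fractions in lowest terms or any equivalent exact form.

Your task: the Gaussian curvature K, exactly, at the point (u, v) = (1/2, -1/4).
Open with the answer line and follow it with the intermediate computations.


Answer: K = 4608/28561

E = 10, F = -9/4, G = 25/16, EG - F^2 = 169/16 at the point
E_u = 36, E_v = 0, F_u = -9/2, F_v = 9, G_u = 0, G_v = -9/2
E_vv = 0, F_uv = 18, G_uu = 0
By Brioschi, K is (det M1 - det M2) divided by (EG - F^2) squared.
M1 = [[-E_vv/2 + F_uv - G_uu/2, E_u/2, F_u - E_v/2], [F_v - G_u/2, E, F], [G_v/2, F, G]] = [[18, 18, -9/2], [9, 10, -9/4], [-9/4, -9/4, 25/16]]; det M1 = 18
M2 = [[0, E_v/2, G_u/2], [E_v/2, E, F], [G_u/2, F, G]] = [[0, 0, 0], [0, 10, -9/4], [0, -9/4, 25/16]]; det M2 = 0
det M1 - det M2 = 18; K = 18 / (169/16)^2 = 4608/28561


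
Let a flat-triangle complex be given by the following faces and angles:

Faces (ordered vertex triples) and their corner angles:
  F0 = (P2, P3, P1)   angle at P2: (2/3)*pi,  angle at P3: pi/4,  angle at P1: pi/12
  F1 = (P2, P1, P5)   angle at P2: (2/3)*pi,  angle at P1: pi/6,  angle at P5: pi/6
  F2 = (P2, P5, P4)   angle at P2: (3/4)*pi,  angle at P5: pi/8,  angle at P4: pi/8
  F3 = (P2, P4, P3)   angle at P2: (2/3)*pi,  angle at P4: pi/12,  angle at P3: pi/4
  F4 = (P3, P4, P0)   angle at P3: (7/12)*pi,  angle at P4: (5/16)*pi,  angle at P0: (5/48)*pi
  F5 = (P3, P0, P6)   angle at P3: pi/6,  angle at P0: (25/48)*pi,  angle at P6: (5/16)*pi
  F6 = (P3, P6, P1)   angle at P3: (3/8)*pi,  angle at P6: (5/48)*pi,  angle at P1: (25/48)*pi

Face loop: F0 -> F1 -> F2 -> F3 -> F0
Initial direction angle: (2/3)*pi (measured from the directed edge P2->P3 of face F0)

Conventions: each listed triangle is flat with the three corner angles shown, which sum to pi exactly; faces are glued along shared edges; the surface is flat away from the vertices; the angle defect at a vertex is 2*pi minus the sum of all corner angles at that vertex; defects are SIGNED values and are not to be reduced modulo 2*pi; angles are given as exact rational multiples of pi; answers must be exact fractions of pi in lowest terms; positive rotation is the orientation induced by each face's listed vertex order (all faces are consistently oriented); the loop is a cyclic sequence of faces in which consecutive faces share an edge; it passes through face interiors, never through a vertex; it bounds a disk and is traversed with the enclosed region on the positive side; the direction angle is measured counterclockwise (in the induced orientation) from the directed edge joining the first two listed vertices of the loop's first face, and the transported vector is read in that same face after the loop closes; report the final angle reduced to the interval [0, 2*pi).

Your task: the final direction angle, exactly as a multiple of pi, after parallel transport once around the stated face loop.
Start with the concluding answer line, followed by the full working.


Answer: final direction angle = (23/12)*pi

enclosed vertex P2: corner angles sum to (11/4)*pi, defect = 2*pi - (11/4)*pi = (-3/4)*pi
holonomy = initial angle + sum of enclosed defects (mod 2*pi), positive in the induced orientation
final angle = (2/3)*pi - (3/4)*pi = (23/12)*pi (mod 2*pi)


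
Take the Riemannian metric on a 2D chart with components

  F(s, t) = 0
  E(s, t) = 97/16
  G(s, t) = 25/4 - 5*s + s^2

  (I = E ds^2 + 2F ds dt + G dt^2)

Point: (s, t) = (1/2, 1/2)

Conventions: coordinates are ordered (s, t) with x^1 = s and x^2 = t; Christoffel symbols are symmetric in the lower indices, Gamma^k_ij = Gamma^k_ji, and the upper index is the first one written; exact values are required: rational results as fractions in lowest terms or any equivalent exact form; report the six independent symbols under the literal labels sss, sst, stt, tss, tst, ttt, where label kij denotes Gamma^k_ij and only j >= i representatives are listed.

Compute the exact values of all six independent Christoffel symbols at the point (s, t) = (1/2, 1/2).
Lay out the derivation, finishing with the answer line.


E = 97/16, F = 0, G = 4 at the point
E_s = 0, E_t = 0, F_s = 0, F_t = 0, G_s = -4, G_t = 0
EG - F^2 = 97/4;  g^inv = (4/97) * [[4, 0], [0, 97/16]]
first-kind symbols [ij,l] = (1/2)(d_i g_jl + d_j g_il - d_l g_ij): [ss,s] = E_s/2 = 0, [ss,t] = F_s - E_t/2 = 0, [st,s] = E_t/2 = 0, [st,t] = G_s/2 = -2, [tt,s] = F_t - G_s/2 = 2, [tt,t] = G_t/2 = 0
Gamma^s_ij = (G*[ij,s] - F*[ij,t])/(EG - F^2), Gamma^t_ij = (E*[ij,t] - F*[ij,s])/(EG - F^2)

Answer: Gamma_sss = 0, Gamma_sst = 0, Gamma_stt = 32/97, Gamma_tss = 0, Gamma_tst = -1/2, Gamma_ttt = 0


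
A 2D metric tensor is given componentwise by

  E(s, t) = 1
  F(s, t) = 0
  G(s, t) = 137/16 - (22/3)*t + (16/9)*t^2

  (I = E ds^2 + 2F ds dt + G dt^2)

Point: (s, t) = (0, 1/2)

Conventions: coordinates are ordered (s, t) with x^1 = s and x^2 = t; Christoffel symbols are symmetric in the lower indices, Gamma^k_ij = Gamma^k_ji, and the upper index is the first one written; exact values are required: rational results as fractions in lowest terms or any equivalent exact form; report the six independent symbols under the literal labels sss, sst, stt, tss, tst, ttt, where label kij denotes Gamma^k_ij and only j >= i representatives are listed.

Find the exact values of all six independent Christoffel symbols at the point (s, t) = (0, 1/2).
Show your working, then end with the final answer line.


E = 1, F = 0, G = 769/144 at the point
E_s = 0, E_t = 0, F_s = 0, F_t = 0, G_s = 0, G_t = -50/9
EG - F^2 = 769/144;  g^inv = (144/769) * [[769/144, 0], [0, 1]]
first-kind symbols [ij,l] = (1/2)(d_i g_jl + d_j g_il - d_l g_ij): [ss,s] = E_s/2 = 0, [ss,t] = F_s - E_t/2 = 0, [st,s] = E_t/2 = 0, [st,t] = G_s/2 = 0, [tt,s] = F_t - G_s/2 = 0, [tt,t] = G_t/2 = -25/9
Gamma^s_ij = (G*[ij,s] - F*[ij,t])/(EG - F^2), Gamma^t_ij = (E*[ij,t] - F*[ij,s])/(EG - F^2)

Answer: Gamma_sss = 0, Gamma_sst = 0, Gamma_stt = 0, Gamma_tss = 0, Gamma_tst = 0, Gamma_ttt = -400/769
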